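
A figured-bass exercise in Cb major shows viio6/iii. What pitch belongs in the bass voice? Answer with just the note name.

F

The applied chord viio6/iii is rooted on D: D-F-Ab.
The figure 6 means first inversion — the third is in the bass.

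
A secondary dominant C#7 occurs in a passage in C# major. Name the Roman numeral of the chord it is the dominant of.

IV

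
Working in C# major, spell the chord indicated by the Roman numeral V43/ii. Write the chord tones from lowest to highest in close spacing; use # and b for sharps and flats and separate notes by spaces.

E# G# A# C##

The slash means an applied dominant: we want the dominant of ii. In C# major, ii is D# minor, and its dominant is built on A#.
Building a dominant seventh chord on A# gives A#-C##-E#-G#.
The figured bass 43 indicates second inversion, placing the fifth (E#) in the bass: E#-G#-A#-C##.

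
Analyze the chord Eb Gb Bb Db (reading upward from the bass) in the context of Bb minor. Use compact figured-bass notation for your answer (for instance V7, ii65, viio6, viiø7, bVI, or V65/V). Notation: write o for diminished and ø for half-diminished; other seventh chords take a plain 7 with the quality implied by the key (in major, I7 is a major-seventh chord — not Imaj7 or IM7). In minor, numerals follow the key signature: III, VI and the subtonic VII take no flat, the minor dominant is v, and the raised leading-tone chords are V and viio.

iv7

Stacked in thirds the chord is Eb-Gb-Bb-Db: a minor seventh chord on Eb.
Eb is scale degree 4 in Bb minor, and a minor seventh chord on that degree is written iv7.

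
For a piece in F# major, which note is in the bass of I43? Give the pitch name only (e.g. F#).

C#

I in F# major has root F#; the chord is F#-A#-C#-E#.
The figure 43 means second inversion — the fifth is in the bass.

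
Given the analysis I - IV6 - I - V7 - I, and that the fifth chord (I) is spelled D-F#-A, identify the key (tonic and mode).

The chord D is a major triad rooted on D; its label is I.
If D is scale degree 1 and the mode makes that degree carry a major triad, the tonic is D and the mode is major.

D major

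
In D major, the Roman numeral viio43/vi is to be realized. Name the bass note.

The applied chord viio43/vi is rooted on A#: A#-C#-E-G.
The figure 43 means second inversion — the fifth is in the bass.

E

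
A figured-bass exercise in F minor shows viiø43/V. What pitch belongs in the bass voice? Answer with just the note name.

The applied chord viiø43/V is rooted on B: B-D-F-A.
The figure 43 means second inversion — the fifth is in the bass.

F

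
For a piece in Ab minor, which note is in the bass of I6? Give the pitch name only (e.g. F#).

I in Ab minor has root Ab; the chord is Ab-C-Eb.
The figure 6 means first inversion — the third is in the bass.

C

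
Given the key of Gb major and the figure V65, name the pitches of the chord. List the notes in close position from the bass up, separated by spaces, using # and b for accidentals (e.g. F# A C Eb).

F Ab Cb Db

The numeral's case and figure indicate a dominant seventh chord. In Gb major its root, the dominant, is Db.
That chord is spelled Db-F-Ab-Cb.
The figured bass 65 indicates first inversion, placing the third (F) in the bass: F-Ab-Cb-Db.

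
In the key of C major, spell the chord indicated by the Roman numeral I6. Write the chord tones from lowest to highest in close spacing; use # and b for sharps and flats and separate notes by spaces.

E G C

The numeral's case and figure indicate a major triad. In C major its root, scale degree 1, is C.
That chord is spelled C-E-G.
The figured bass 6 indicates first inversion, placing the third (E) in the bass: E-G-C.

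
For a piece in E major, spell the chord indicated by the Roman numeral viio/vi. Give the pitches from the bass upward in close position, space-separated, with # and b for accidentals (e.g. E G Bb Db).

B# D# F#

viio/vi is a secondary leading-tone chord. The target vi is C# in E major; the applied chord is rooted a semitone below, on B#.
Building a diminished triad on B# gives B#-D#-F#.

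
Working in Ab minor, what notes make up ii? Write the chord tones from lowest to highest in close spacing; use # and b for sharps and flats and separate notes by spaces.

Bb Db F

ii is the minor supertonic, borrowed from the parallel major (the Dorian ii). In Ab minor that root is Bb.
So the chord is Bb-Db-F, a minor triad.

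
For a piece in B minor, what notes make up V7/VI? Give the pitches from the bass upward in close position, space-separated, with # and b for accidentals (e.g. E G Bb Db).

D F# A C

The slash means an applied dominant: we want the dominant of VI. In B minor, VI is G major, and its dominant is built on D.
Building a dominant seventh chord on D gives D-F#-A-C.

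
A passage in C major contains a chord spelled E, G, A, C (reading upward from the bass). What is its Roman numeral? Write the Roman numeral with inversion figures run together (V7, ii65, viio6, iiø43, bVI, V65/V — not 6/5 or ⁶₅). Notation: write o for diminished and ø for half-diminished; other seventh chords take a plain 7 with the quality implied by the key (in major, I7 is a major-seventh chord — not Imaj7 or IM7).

The pitches A-C-E-G form a minor seventh chord rooted on A.
In C major, A is the submediant; the diatonic minor seventh chord there is vi7.
With E in the bass the chord is in second inversion, so the figured bass is 43.

vi43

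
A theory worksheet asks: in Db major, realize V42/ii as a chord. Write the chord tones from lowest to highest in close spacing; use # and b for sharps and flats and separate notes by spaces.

V42/ii is a secondary dominant — the dominant seventh of ii. ii in Db major is Eb, so the applied chord's root is Bb, a perfect fifth above.
Building a dominant seventh chord on Bb gives Bb-D-F-Ab.
The figured bass 42 indicates third inversion, placing the seventh (Ab) in the bass: Ab-Bb-D-F.

Ab Bb D F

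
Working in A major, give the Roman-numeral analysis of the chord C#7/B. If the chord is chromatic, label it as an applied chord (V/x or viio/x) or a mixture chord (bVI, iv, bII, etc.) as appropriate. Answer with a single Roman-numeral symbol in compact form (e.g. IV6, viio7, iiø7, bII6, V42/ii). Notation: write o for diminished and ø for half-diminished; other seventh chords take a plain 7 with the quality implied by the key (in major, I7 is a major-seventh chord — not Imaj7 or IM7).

V42/vi

Stacked in thirds the chord is C#-E#-G#-B: a dominant seventh chord on C#.
C# is not a diatonic chord root with this quality in A major, but it lies a perfect fifth above F# (vi), so the chord functions as an applied dominant of vi.
With B in the bass the chord is in third inversion, so the figured bass is 42.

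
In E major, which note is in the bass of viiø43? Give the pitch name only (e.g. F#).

A

viiø in E major has root D#; the chord is D#-F#-A-C#.
The figure 43 means second inversion — the fifth is in the bass.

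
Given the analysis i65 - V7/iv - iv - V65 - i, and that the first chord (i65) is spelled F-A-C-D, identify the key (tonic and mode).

D minor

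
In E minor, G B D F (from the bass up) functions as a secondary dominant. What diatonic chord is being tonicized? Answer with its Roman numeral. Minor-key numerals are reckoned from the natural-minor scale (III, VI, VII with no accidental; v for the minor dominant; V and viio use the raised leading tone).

VI

The chord is a dominant seventh chord on G.
A dominant resolves down a perfect fifth: G → C. In E minor, C is scale degree 6, i.e. VI.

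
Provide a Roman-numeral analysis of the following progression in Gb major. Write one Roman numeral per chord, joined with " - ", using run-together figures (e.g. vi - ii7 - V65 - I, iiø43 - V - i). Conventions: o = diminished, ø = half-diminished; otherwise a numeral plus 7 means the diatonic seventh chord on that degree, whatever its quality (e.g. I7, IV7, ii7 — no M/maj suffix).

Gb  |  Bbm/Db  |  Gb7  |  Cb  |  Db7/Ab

I - iii6 - V7/IV - IV - V43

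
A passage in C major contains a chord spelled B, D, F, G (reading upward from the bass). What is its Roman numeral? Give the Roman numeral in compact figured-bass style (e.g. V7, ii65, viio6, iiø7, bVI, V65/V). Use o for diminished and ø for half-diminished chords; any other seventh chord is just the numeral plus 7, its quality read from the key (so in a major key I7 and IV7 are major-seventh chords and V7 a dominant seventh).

Stacked in thirds the chord is G-B-D-F: a dominant seventh chord on G.
In C major, G is the dominant; the diatonic dominant seventh chord there is V7.
With B in the bass the chord is in first inversion, so the figured bass is 65.

V65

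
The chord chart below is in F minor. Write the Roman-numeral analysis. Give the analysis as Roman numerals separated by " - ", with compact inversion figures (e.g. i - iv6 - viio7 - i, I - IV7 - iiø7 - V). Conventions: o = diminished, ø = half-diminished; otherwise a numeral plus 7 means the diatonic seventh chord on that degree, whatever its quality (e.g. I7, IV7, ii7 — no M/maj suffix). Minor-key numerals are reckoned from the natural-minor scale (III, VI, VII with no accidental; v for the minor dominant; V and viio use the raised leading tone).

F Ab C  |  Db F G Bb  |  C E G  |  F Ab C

F-Ab-C: root F is the tonic; minor triad there is i.
Db-F-G-Bb: root G is the supertonic; half-diminished seventh chord there is iiø43.
C-E-G has root C, degree 5 in F minor, so V.
F-Ab-C: minor triad on F = scale degree 1 → i.

i - iiø43 - V - i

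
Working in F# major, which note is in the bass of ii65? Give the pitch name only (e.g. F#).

B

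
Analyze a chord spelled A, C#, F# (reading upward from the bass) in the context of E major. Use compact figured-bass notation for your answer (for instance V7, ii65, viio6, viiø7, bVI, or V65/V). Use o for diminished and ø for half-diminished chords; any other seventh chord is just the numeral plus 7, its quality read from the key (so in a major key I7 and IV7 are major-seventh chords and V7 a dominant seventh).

The pitches F#-A-C# form a minor triad rooted on F#.
F# is scale degree 2 in E major, and a minor triad on that degree is written ii.
With A in the bass the chord is in first inversion, so the figured bass is 6.

ii6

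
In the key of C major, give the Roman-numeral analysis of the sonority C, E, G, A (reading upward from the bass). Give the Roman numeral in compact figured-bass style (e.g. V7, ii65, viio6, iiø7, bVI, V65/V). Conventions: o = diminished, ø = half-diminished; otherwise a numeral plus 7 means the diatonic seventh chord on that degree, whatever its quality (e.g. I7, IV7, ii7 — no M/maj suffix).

vi65

The pitches A-C-E-G form a minor seventh chord rooted on A.
In C major, A is the submediant; the diatonic minor seventh chord there is vi7.
With C in the bass the chord is in first inversion, so the figured bass is 65.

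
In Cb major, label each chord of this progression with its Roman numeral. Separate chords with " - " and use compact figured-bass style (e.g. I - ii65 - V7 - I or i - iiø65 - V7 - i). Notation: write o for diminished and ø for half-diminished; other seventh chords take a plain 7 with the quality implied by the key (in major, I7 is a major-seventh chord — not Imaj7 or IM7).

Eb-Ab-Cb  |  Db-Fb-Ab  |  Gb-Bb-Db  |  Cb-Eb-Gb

vi64 - ii - V - I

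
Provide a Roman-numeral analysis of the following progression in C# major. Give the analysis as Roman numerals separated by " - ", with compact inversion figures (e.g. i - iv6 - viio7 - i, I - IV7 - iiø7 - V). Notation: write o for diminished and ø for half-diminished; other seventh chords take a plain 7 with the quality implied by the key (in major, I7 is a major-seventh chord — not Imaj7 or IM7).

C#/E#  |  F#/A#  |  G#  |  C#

C#/E#: major triad on C# = scale degree 1 → I6.
F#/A#: major triad on F# = scale degree 4 → IV6.
G# has root G#, degree 5 in C# major, so V.
C# has root C#, degree 1 in C# major, so I.

I6 - IV6 - V - I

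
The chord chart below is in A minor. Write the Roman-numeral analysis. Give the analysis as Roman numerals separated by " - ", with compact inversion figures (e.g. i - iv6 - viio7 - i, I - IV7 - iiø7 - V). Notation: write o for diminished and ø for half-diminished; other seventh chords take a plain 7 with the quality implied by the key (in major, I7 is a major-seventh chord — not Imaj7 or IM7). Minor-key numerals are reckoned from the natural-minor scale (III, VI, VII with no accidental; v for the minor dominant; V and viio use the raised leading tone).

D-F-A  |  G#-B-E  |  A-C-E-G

iv - V6 - i7

D-F-A: root D is the subdominant; minor triad there is iv.
G#-B-E: major triad on E = scale degree 5 → V6.
A-C-E-G: minor seventh chord on A = scale degree 1 → i7.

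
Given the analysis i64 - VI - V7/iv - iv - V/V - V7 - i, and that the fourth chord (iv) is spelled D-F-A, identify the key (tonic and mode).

A minor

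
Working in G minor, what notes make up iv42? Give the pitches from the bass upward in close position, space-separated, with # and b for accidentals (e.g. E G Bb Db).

Bb C Eb G

The numeral's case and figure indicate a minor seventh chord. In G minor its root, scale degree 4, is C.
That chord is spelled C-Eb-G-Bb.
With the 42 figure the chord is in third inversion; from the bass Bb upward in close position it reads Bb-C-Eb-G.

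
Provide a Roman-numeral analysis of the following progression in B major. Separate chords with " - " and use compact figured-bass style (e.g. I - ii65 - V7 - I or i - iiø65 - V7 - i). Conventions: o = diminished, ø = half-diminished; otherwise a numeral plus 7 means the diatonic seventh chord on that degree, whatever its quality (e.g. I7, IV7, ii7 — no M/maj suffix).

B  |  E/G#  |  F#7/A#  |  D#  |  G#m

B has root B, degree 1 in B major, so I.
E/G# has root E, degree 4 in B major, so IV6.
F#7/A# has root F#, degree 5 in B major, so V65.
D#: a major triad on D#, the applied dominant of vi → V/vi.
G#m: root G# is the submediant; minor triad there is vi.

I - IV6 - V65 - V/vi - vi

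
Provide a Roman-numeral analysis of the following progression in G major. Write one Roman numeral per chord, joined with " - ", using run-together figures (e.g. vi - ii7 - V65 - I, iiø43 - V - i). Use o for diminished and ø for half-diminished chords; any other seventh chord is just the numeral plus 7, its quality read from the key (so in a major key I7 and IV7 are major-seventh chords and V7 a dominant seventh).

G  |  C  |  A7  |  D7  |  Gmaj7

G: major triad on G = scale degree 1 → I.
C: root C is the subdominant; major triad there is IV.
A7: a dominant seventh chord on A, the applied dominant of V → V7/V.
D7: root D is the dominant; dominant seventh chord there is V7.
Gmaj7 has root G, degree 1 in G major, so I7.

I - IV - V7/V - V7 - I7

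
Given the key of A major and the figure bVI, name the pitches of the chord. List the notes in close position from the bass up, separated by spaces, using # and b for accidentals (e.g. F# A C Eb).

F A C

bVI is a major triad on the lowered sixth degree, borrowed from the parallel minor. In A major that root is F.
So the chord is F-A-C.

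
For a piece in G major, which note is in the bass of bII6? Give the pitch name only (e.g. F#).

bII in G major has root Ab; the chord is Ab-C-Eb.
The figure 6 means first inversion — the third is in the bass.

C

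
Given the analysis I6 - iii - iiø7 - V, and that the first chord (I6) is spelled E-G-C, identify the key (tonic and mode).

The chord C/E is a major triad rooted on C; its label is I6.
If C is scale degree 1 and the mode makes that degree carry a major triad, the tonic is C and the mode is major.

C major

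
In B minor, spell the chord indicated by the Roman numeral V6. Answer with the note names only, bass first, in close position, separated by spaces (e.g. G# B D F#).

A# C# F#

In B minor, the dominant is F#. The dominant is major (leading tone raised), so V is a major triad.
Stacking thirds from F# gives F#-A#-C#.
With the 6 figure the chord is in first inversion; from the bass A# upward in close position it reads A#-C#-F#.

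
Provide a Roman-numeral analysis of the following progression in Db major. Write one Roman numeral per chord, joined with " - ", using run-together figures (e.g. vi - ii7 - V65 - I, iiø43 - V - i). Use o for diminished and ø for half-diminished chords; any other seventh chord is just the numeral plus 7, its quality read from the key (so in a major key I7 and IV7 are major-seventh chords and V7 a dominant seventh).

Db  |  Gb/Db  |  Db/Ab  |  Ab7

I - IV64 - I64 - V7

Db: major triad on Db = scale degree 1 → I.
Gb/Db: root Gb is the subdominant; major triad there is IV64.
Db/Ab has root Db, degree 1 in Db major, so I64.
Ab7: root Ab is the dominant; dominant seventh chord there is V7.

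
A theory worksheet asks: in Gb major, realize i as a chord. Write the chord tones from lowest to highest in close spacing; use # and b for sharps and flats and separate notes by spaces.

Scale degree 1 in Gb major is Gb; here the chord built on it is altered to a minor triad. i is the minor tonic, borrowed from the parallel minor.
So the chord is Gb-Bbb-Db, a minor triad.

Gb Bbb Db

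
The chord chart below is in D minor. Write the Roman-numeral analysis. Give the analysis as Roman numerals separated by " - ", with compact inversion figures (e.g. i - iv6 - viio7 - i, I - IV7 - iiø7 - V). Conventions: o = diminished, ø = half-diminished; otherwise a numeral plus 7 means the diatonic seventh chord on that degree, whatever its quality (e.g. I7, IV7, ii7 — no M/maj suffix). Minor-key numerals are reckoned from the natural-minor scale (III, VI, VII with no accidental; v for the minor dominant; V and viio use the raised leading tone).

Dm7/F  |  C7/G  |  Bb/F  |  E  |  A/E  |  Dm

Dm7/F: minor seventh chord on D = scale degree 1 → i65.
C7/G: root C is the subtonic; dominant seventh chord there is VII43.
Bb/F: root Bb is the submediant; major triad there is VI64.
E: chromatic; E is V of V, so V/V.
A/E has root A, degree 5 in D minor, so V64.
Dm has root D, degree 1 in D minor, so i.

i65 - VII43 - VI64 - V/V - V64 - i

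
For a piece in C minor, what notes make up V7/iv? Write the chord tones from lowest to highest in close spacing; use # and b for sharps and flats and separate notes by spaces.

C E G Bb

The slash means an applied dominant: we want the dominant of iv. In C minor, iv is F minor, and its dominant is built on C.
Building a dominant seventh chord on C gives C-E-G-Bb.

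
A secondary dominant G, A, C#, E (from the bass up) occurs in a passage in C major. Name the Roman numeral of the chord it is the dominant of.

ii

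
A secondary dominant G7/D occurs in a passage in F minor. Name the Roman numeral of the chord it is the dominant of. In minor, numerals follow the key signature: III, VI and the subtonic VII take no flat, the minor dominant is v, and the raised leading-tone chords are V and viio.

V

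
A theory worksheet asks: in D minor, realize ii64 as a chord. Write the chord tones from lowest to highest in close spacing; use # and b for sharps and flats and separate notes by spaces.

B E G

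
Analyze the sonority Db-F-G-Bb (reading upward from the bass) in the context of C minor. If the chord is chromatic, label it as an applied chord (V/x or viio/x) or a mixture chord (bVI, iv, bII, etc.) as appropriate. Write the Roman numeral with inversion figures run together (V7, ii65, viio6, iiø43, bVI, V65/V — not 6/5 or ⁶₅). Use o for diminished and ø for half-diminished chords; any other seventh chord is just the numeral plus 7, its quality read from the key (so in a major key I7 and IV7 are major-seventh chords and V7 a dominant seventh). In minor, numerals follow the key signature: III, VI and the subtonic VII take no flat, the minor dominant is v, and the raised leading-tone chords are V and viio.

The pitches G-Bb-Db-F form a half-diminished seventh chord rooted on G.
G sits a half step below Ab (VI in C minor); a diminished chord there is the applied leading-tone chord of VI.
With Db in the bass the chord is in second inversion, so the figured bass is 43.

viiø43/VI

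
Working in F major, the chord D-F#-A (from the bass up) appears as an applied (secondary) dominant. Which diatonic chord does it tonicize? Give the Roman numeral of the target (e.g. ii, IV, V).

ii

The chord is a major triad on D.
A dominant resolves down a perfect fifth: D → G. In F major, G is scale degree 2, i.e. ii.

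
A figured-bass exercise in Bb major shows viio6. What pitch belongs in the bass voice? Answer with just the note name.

viio in Bb major has root A; the chord is A-C-Eb.
The figure 6 means first inversion — the third is in the bass.

C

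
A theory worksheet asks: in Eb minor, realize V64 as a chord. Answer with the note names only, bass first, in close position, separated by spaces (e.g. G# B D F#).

F Bb D

In Eb minor, scale degree 5 is Bb. The dominant is major (leading tone raised), so V is a major triad.
Stacking thirds from Bb gives Bb-D-F.
With the 64 figure the chord is in second inversion; from the bass F upward in close position it reads F-Bb-D.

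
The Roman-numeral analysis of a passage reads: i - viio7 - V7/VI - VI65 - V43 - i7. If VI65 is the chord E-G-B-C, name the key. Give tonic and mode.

E minor

The chord Cmaj7/E is a major seventh chord rooted on C; its label is VI65.
Counting down 5 scale steps from C places the tonic on E; a major seventh chord on degree 6 is diatonic only in minor.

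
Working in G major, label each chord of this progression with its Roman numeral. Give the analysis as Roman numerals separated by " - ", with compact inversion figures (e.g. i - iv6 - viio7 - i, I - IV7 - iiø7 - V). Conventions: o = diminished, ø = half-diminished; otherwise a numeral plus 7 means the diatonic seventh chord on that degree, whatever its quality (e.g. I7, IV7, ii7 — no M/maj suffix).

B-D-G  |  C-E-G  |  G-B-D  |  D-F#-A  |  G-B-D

I6 - IV - I - V - I

B-D-G: major triad on G = scale degree 1 → I6.
C-E-G: root C is the subdominant; major triad there is IV.
G-B-D: major triad on G = scale degree 1 → I.
D-F#-A: major triad on D = scale degree 5 → V.
G-B-D has root G, degree 1 in G major, so I.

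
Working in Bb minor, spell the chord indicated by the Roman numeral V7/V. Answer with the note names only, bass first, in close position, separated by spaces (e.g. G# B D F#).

C E G Bb

The slash means an applied dominant: we want the dominant of V. In Bb minor, V is F major, and its dominant is built on C.
Building a dominant seventh chord on C gives C-E-G-Bb.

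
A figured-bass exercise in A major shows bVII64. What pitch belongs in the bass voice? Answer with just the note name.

D

bVII in A major has root G; the chord is G-B-D.
The figure 64 means second inversion — the fifth is in the bass.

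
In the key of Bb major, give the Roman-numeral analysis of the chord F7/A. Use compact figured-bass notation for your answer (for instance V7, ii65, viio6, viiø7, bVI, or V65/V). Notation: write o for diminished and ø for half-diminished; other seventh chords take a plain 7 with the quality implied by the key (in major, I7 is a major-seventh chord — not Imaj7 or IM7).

Stacked in thirds the chord is F-A-C-Eb: a dominant seventh chord on F.
In Bb major, F is the dominant; the diatonic dominant seventh chord there is V7.
With A in the bass the chord is in first inversion, so the figured bass is 65.

V65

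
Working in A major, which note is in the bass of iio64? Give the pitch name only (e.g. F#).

iio in A major has root B; the chord is B-D-F.
The figure 64 means second inversion — the fifth is in the bass.

F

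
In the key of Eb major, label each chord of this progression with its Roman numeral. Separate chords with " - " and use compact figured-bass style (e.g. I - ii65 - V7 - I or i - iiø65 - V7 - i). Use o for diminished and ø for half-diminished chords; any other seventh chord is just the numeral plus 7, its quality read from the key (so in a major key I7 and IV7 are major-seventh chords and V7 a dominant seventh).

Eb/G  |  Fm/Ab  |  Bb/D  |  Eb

I6 - ii6 - V6 - I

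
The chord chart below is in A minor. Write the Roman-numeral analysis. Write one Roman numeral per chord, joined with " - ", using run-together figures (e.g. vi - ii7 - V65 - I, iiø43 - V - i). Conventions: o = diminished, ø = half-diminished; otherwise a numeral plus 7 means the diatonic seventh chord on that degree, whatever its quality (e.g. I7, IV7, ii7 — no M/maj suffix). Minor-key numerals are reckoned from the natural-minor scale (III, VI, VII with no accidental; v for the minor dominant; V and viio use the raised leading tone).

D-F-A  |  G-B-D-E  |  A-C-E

iv - v65 - i

D-F-A has root D, degree 4 in A minor, so iv.
G-B-D-E: minor seventh chord on E = scale degree 5 → v65.
A-C-E: minor triad on A = scale degree 1 → i.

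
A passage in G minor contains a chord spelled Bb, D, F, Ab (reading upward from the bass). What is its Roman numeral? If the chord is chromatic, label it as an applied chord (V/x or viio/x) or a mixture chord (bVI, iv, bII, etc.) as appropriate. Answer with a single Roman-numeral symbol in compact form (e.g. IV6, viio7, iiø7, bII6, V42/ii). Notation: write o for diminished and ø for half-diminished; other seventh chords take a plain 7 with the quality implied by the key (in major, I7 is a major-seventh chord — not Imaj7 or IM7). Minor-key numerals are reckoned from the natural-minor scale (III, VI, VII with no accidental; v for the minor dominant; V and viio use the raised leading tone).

Stacked in thirds the chord is Bb-D-F-Ab: a dominant seventh chord on Bb.
Bb is not a diatonic chord root with this quality in G minor, but it lies a perfect fifth above Eb (VI), so the chord functions as an applied dominant of VI.

V7/VI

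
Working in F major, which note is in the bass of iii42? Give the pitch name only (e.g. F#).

G

iii in F major has root A; the chord is A-C-E-G.
The figure 42 means third inversion — the seventh is in the bass.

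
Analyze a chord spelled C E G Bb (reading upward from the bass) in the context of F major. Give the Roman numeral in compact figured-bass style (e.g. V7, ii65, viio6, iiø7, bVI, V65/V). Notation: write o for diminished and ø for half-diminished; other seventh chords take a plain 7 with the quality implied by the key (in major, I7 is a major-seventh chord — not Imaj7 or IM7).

V7

The pitches C-E-G-Bb form a dominant seventh chord rooted on C.
C is scale degree 5 in F major, and a dominant seventh chord on that degree is written V7.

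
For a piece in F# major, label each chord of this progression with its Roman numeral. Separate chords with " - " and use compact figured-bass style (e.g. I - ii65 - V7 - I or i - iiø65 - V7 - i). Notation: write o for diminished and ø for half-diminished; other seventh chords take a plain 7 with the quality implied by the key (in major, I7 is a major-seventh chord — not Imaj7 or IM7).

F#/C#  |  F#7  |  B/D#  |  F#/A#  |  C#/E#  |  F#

F#/C#: major triad on F# = scale degree 1 → I64.
F#7: a dominant seventh chord on F#, the applied dominant of IV → V7/IV.
B/D# has root B, degree 4 in F# major, so IV6.
F#/A#: root F# is the tonic; major triad there is I6.
C#/E# has root C#, degree 5 in F# major, so V6.
F#: root F# is the tonic; major triad there is I.

I64 - V7/IV - IV6 - I6 - V6 - I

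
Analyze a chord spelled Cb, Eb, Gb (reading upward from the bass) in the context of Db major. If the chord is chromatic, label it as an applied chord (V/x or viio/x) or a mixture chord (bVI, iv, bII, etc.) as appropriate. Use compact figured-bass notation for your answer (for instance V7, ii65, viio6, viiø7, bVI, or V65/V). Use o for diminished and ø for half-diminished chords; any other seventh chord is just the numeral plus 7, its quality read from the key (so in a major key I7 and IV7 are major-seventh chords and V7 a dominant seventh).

bVII

Stacked in thirds the chord is Cb-Eb-Gb: a major triad on Cb.
Cb is the lowered seventh degree of Db major (diatonic 7 would be C). This is a major triad on the lowered seventh degree (the subtonic), borrowed from the parallel minor.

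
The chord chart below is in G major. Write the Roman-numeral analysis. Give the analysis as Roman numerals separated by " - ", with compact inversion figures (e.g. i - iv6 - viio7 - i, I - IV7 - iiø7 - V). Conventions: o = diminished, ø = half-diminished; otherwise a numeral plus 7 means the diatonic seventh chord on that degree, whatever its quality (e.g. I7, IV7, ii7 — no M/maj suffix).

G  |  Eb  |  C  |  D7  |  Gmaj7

I - bVI - IV - V7 - I7

G has root G, degree 1 in G major, so I.
Eb is non-diatonic — bVI, a mixture chord from G minor.
C has root C, degree 4 in G major, so IV.
D7: root D is the dominant; dominant seventh chord there is V7.
Gmaj7: major seventh chord on G = scale degree 1 → I7.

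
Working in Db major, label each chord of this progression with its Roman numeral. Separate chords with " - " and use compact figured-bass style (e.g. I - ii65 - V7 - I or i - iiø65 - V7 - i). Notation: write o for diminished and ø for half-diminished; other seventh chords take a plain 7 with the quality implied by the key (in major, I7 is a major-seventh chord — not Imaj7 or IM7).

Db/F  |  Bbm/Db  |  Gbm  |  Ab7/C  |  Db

I6 - vi6 - iv - V65 - I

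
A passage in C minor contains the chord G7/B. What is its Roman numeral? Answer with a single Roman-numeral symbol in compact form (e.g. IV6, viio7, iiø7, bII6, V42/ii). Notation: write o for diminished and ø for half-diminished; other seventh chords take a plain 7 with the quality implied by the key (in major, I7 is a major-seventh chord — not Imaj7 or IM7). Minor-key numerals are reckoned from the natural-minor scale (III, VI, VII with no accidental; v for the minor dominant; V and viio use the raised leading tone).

V65

The pitches G-B-D-F form a dominant seventh chord rooted on G.
G is scale degree 5 in C minor, and a dominant seventh chord on that degree is written V7.
With B in the bass the chord is in first inversion, so the figured bass is 65.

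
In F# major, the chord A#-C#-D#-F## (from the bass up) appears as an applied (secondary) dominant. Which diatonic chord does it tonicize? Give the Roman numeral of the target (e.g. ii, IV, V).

The chord is a dominant seventh chord on D#.
A dominant resolves down a perfect fifth: D# → G#. In F# major, G# is scale degree 2, i.e. ii.

ii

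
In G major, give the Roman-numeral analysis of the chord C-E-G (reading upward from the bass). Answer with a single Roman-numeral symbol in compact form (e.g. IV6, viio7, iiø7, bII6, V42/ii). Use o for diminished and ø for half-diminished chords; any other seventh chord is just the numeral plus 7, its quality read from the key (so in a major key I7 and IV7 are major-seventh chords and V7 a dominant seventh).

IV

The pitches C-E-G form a major triad rooted on C.
In G major, C is the subdominant; the diatonic major triad there is IV.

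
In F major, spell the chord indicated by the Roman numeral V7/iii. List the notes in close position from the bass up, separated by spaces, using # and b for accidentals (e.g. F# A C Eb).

E G# B D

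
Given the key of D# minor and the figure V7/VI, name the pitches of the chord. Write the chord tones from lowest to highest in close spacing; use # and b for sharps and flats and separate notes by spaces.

F# A# C# E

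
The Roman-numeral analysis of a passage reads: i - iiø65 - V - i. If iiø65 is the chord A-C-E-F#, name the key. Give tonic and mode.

E minor

The anchor chord is a half-diminished seventh chord on F#, labeled iiø65.
iiø65 on F# implies F# is the supertonic; that puts the tonic at E, and the lowercase numeral fits minor mode.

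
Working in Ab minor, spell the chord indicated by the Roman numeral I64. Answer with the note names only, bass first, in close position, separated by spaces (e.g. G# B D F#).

Eb Ab C

I64 is the major tonic (Picardy third), borrowed from the parallel major. In Ab minor that root is Ab.
So the chord is Ab-C-Eb.
With the 64 figure the chord is in second inversion; from the bass Eb upward in close position it reads Eb-Ab-C.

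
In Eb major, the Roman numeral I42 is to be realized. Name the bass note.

I in Eb major has root Eb; the chord is Eb-G-Bb-D.
The figure 42 means third inversion — the seventh is in the bass.

D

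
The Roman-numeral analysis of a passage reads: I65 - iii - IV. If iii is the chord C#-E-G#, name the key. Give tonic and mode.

A major

The anchor chord is a minor triad on C#, labeled iii.
Counting down 2 scale steps from C# places the tonic on A; a minor triad on degree 3 is diatonic only in major.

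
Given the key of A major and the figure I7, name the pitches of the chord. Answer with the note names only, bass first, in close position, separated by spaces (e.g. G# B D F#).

A C# E G#

The numeral's case and figure indicate a major seventh chord. In A major its root, the first degree, is A.
Stacking thirds from A gives A-C#-E-G#.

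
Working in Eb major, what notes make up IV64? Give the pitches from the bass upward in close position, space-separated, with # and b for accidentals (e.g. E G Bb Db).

Eb Ab C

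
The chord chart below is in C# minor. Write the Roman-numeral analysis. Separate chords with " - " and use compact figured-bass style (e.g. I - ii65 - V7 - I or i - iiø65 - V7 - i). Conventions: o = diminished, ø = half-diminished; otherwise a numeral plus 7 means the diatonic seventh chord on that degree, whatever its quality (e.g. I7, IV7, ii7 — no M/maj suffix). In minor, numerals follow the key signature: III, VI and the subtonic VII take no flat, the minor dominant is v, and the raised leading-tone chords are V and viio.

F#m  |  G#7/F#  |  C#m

F#m: minor triad on F# = scale degree 4 → iv.
G#7/F#: root G# is the dominant; dominant seventh chord there is V42.
C#m: minor triad on C# = scale degree 1 → i.

iv - V42 - i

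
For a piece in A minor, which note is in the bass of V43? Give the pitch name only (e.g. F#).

V in A minor has root E; the chord is E-G#-B-D.
The figure 43 means second inversion — the fifth is in the bass.

B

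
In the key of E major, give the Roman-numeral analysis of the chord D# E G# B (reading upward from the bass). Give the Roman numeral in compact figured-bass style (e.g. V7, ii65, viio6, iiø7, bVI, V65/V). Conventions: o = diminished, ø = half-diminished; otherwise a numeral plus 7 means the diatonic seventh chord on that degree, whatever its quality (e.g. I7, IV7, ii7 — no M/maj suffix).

Stacked in thirds the chord is E-G#-B-D#: a major seventh chord on E.
E is scale degree 1 in E major, and a major seventh chord on that degree is written I7.
With D# in the bass the chord is in third inversion, so the figured bass is 42.

I42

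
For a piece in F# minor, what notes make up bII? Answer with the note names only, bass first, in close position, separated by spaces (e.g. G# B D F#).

Scale degree 2 in F# minor is G#; lowering it a half step gives G. bII is the Neapolitan chord — a major triad on the lowered second degree.
So the chord is G-B-D, a major triad.

G B D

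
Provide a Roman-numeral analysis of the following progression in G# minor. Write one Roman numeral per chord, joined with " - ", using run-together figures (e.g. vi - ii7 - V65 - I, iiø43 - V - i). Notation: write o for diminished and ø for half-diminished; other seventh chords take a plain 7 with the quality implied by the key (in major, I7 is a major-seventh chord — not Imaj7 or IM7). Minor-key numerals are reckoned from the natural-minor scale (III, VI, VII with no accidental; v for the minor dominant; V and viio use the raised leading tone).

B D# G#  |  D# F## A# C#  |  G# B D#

B-D#-G#: minor triad on G# = scale degree 1 → i6.
D#-F##-A#-C# has root D#, degree 5 in G# minor, so V7.
G#-B-D#: root G# is the tonic; minor triad there is i.

i6 - V7 - i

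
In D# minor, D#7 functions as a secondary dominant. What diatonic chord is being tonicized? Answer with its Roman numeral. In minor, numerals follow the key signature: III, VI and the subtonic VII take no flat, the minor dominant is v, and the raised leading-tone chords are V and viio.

iv

The chord is a dominant seventh chord on D#.
A dominant resolves down a perfect fifth: D# → G#. In D# minor, G# is scale degree 4, i.e. iv.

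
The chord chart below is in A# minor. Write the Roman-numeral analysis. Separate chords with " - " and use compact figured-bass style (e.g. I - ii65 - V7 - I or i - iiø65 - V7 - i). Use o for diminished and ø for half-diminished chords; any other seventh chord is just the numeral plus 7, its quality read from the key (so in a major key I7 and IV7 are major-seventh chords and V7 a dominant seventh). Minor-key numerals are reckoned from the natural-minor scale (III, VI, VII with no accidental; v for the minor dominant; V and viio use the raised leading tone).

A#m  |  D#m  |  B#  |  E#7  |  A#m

i - iv - V/V - V7 - i

A#m: root A# is the tonic; minor triad there is i.
D#m: minor triad on D# = scale degree 4 → iv.
B# is the secondary dominant of V (major triad on B#): V/V.
E#7: dominant seventh chord on E# = scale degree 5 → V7.
A#m has root A#, degree 1 in A# minor, so i.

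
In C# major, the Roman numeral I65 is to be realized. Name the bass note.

I in C# major has root C#; the chord is C#-E#-G#-B#.
The figure 65 means first inversion — the third is in the bass.

E#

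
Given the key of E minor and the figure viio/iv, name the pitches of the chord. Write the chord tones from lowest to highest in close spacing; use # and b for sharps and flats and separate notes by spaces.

The slash marks an applied leading-tone chord: viio of iv. In E minor, iv is A, so the leading tone to it is G#, a half step below.
Building a diminished triad on G# gives G#-B-D.

G# B D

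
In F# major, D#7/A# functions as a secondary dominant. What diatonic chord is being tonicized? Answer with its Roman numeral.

The chord is a dominant seventh chord on D#.
A dominant resolves down a perfect fifth: D# → G#. In F# major, G# is scale degree 2, i.e. ii.

ii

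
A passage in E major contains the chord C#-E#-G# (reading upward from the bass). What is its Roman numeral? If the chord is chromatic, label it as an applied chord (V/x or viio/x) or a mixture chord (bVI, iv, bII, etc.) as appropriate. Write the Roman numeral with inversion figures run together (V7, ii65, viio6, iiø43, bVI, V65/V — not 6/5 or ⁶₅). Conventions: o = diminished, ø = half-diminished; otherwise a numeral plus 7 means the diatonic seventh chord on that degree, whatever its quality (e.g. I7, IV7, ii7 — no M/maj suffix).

Stacked in thirds the chord is C#-E#-G#: a major triad on C#.
C# is not a diatonic chord root with this quality in E major, but it lies a perfect fifth above F# (ii), so the chord functions as an applied dominant of ii.

V/ii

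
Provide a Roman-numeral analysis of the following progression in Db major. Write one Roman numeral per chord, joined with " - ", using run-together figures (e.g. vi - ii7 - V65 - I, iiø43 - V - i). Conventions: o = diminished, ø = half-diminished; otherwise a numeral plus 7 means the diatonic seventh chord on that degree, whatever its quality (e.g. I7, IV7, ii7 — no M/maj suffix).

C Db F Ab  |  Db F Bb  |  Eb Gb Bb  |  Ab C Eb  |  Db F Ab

I42 - vi6 - ii - V - I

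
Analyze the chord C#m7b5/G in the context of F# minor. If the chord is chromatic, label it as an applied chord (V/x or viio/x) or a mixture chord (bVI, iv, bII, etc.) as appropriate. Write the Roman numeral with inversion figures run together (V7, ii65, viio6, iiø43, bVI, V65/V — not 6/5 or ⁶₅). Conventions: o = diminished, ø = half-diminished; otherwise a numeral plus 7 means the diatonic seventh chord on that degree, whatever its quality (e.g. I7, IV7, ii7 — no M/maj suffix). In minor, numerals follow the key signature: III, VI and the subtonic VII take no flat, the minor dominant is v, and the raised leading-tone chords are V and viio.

The pitches C#-E-G-B form a half-diminished seventh chord rooted on C#.
C# sits a half step below D (VI in F# minor); a diminished chord there is the applied leading-tone chord of VI.
With G in the bass the chord is in second inversion, so the figured bass is 43.

viiø43/VI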